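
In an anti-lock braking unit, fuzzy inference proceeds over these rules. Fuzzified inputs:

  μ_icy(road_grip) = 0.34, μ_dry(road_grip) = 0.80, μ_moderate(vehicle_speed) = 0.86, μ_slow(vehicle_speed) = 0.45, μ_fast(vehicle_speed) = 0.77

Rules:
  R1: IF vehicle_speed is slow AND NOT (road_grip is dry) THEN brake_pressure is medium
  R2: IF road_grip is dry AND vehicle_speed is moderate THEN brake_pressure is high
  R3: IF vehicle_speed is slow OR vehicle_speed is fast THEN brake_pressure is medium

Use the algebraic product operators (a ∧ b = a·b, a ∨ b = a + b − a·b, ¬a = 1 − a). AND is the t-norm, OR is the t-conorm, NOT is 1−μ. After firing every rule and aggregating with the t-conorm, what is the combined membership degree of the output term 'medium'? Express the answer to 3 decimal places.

R1: slow=0.45, ¬dry=1−0.80=0.20; AND[a·b] → w = 0.0900
R2: dry=0.80, moderate=0.86; AND[a·b] → w = 0.6880
R3: slow=0.45, fast=0.77; OR[a + b − a·b] → w = 0.8735
Rules with consequent 'medium': {R1, R3} → strengths 0.0900, 0.8735
Aggregate via t-conorm [a + b − a·b]: 0.8849

0.885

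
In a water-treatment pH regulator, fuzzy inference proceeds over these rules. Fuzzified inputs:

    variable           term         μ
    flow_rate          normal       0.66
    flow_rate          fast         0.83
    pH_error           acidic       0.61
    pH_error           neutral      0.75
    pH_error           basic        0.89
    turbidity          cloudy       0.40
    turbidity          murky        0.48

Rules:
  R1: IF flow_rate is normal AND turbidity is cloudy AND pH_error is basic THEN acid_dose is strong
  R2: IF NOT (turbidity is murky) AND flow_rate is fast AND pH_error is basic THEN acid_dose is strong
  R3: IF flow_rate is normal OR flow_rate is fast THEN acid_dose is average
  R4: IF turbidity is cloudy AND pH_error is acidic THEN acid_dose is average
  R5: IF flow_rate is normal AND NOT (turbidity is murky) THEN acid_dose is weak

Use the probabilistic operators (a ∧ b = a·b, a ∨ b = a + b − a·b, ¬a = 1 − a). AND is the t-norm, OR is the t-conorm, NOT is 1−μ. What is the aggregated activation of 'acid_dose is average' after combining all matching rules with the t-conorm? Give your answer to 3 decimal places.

R1: normal=0.66, cloudy=0.40, basic=0.89; AND[a·b] → w = 0.2350
R2: ¬murky=1−0.48=0.52, fast=0.83, basic=0.89; AND[a·b] → w = 0.3841
R3: normal=0.66, fast=0.83; OR[a + b − a·b] → w = 0.9422
R4: cloudy=0.40, acidic=0.61; AND[a·b] → w = 0.2440
R5: normal=0.66, ¬murky=1−0.48=0.52; AND[a·b] → w = 0.3432
Rules with consequent 'average': {R3, R4} → strengths 0.9422, 0.2440
Aggregate via t-conorm [a + b − a·b]: 0.9563

0.956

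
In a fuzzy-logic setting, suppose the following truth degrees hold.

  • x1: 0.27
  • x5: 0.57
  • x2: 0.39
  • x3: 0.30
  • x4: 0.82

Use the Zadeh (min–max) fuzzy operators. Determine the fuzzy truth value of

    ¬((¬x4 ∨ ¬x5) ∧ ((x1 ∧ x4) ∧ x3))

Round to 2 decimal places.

¬x4 = 1 − 0.82 = 0.18
¬x5 = 1 − 0.57 = 0.43
¬x4 ∨ ¬x5 = max(a, b) on (0.18, 0.43) = 0.43
x1 ∧ x4 = min(a, b) on (0.27, 0.82) = 0.27
(x1 ∧ x4) ∧ x3 = min(a, b) on (0.27, 0.30) = 0.27
(¬x4 ∨ ¬x5) ∧ ((x1 ∧ x4) ∧ x3) = min(a, b) on (0.43, 0.27) = 0.27
¬((¬x4 ∨ ¬x5) ∧ ((x1 ∧ x4) ∧ x3)) = 1 − 0.27 = 0.73

0.73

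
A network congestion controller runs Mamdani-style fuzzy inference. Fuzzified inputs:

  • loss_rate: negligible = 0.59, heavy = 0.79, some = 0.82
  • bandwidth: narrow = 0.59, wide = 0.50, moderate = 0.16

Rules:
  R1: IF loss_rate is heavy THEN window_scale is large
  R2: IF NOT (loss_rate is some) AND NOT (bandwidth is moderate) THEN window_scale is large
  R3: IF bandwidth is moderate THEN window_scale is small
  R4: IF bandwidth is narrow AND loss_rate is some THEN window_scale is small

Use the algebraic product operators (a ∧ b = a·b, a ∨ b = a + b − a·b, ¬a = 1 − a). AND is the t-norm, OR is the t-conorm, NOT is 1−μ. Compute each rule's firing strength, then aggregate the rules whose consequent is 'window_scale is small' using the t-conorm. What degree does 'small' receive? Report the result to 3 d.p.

0.566

R1: heavy=0.79 → w = 0.7900
R2: ¬some=1−0.82=0.18, ¬moderate=1−0.16=0.84; AND[a·b] → w = 0.1512
R3: moderate=0.16 → w = 0.1600
R4: narrow=0.59, some=0.82; AND[a·b] → w = 0.4838
Rules with consequent 'small': {R3, R4} → strengths 0.1600, 0.4838
Aggregate via t-conorm [a + b − a·b]: 0.5664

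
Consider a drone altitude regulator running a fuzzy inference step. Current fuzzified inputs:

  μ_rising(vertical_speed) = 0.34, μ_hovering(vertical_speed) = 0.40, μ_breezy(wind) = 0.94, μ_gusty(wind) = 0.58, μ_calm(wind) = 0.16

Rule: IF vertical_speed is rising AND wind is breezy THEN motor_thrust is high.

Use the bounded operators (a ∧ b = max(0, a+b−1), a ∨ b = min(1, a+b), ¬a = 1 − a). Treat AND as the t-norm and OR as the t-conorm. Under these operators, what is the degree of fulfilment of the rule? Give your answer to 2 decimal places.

firing strength: rising=0.34, breezy=0.94; AND[max(0, a+b−1)] → w = 0.28

0.28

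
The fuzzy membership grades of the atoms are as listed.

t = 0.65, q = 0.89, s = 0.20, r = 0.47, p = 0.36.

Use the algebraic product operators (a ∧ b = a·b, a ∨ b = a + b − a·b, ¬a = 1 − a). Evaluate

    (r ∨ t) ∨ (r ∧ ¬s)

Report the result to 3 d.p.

0.884

r ∨ t = a + b − a·b on (0.4700, 0.6500) = 0.8145
¬s = 1 − 0.2000 = 0.8000
r ∧ ¬s = a·b on (0.4700, 0.8000) = 0.3760
(r ∨ t) ∨ (r ∧ ¬s) = a + b − a·b on (0.8145, 0.3760) = 0.8842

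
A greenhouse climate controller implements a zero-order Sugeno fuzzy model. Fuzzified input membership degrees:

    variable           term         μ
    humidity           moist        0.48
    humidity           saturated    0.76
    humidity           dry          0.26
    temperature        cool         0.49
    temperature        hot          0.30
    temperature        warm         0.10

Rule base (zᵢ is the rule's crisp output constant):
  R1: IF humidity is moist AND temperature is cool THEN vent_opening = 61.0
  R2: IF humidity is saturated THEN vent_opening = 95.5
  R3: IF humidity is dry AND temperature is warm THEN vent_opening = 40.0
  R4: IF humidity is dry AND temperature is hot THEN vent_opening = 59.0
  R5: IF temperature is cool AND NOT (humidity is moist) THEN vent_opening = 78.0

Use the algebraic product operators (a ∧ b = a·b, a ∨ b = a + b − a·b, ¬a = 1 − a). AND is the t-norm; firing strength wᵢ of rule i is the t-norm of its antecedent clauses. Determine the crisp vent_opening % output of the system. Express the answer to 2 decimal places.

R1 (z=61.0): moist=0.48, cool=0.49; AND[a·b] → w = 0.2352
R2 (z=95.5): saturated=0.76 → w = 0.7600
R3 (z=40.0): dry=0.26, warm=0.10; AND[a·b] → w = 0.0260
R4 (z=59.0): dry=0.26, hot=0.30; AND[a·b] → w = 0.0780
R5 (z=78.0): cool=0.49, ¬moist=1−0.48=0.52; AND[a·b] → w = 0.2548
Weighted average = (0.2352·61.0 + 0.7600·95.5 + 0.0260·40.0 + 0.0780·59.0 + 0.2548·78.0) / (0.2352 + 0.7600 + 0.0260 + 0.0780 + 0.2548)
  = 112.4436 / 1.3540 = 83.05

83.05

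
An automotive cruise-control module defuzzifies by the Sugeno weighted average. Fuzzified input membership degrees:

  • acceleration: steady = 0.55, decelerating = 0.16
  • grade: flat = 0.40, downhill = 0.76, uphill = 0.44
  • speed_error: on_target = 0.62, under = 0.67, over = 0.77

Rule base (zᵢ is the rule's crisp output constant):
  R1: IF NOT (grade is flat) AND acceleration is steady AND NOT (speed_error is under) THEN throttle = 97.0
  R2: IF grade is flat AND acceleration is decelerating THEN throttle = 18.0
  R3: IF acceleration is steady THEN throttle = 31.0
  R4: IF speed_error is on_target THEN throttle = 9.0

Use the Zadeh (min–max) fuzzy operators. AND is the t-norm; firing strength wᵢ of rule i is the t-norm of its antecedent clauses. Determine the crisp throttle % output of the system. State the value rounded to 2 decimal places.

R1 (z=97.0): ¬flat=1−0.40=0.60, steady=0.55, ¬under=1−0.67=0.33; AND[min(a, b)] → w = 0.33
R2 (z=18.0): flat=0.40, decelerating=0.16; AND[min(a, b)] → w = 0.16
R3 (z=31.0): steady=0.55 → w = 0.55
R4 (z=9.0): on_target=0.62 → w = 0.62
Weighted average = (0.33·97.0 + 0.16·18.0 + 0.55·31.0 + 0.62·9.0) / (0.33 + 0.16 + 0.55 + 0.62)
  = 57.5200 / 1.6600 = 34.65

34.65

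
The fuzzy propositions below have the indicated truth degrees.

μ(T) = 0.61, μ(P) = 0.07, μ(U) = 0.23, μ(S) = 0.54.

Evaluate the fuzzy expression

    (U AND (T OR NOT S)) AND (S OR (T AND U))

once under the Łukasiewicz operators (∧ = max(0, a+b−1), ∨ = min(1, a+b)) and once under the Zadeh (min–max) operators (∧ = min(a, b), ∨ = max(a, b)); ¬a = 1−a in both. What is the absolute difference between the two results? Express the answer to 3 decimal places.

0.230

Under Łukasiewicz:
  NOT S = 1 − 0.54 = 0.46
  T OR NOT S = min(1, a+b) on (0.61, 0.46) = 1.00
  U AND (T OR NOT S) = max(0, a+b−1) on (0.23, 1.00) = 0.23
  T AND U = max(0, a+b−1) on (0.61, 0.23) = 0.00
  S OR (T AND U) = min(1, a+b) on (0.54, 0.00) = 0.54
  (U AND (T OR NOT S)) AND (S OR (T AND U)) = max(0, a+b−1) on (0.23, 0.54) = 0.00
  → value = 0.0000
Under Zadeh (min–max):
  NOT S = 1 − 0.54 = 0.46
  T OR NOT S = max(a, b) on (0.61, 0.46) = 0.61
  U AND (T OR NOT S) = min(a, b) on (0.23, 0.61) = 0.23
  T AND U = min(a, b) on (0.61, 0.23) = 0.23
  S OR (T AND U) = max(a, b) on (0.54, 0.23) = 0.54
  (U AND (T OR NOT S)) AND (S OR (T AND U)) = min(a, b) on (0.23, 0.54) = 0.23
  → value = 0.2300
|0.0000 − 0.2300| = 0.230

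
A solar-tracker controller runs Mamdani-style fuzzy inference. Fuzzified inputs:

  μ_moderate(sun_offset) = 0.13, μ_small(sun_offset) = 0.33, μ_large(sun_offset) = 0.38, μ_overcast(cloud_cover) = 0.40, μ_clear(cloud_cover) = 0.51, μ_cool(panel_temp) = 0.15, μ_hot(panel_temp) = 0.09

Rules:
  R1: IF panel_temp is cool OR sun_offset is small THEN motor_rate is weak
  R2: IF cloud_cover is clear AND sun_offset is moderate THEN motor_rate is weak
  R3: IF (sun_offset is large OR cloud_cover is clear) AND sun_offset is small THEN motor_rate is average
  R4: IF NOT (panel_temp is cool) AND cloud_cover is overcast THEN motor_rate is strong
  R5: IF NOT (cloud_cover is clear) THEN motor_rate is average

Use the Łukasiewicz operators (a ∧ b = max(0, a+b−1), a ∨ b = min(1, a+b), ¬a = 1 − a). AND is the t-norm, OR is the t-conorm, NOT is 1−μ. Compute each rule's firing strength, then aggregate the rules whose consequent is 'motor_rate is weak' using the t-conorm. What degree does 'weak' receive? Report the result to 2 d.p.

R1: cool=0.15, small=0.33; OR[min(1, a+b)] → w = 0.48
R2: clear=0.51, moderate=0.13; AND[max(0, a+b−1)] → w = 0.00
R3: (large=0.38 OR clear=0.51) = 0.89; AND[max(0, a+b−1)] with small=0.33 → w = 0.22
R4: ¬cool=1−0.15=0.85, overcast=0.40; AND[max(0, a+b−1)] → w = 0.25
R5: ¬clear=1−0.51=0.49 → w = 0.49
Rules with consequent 'weak': {R1, R2} → strengths 0.48, 0.00
Aggregate via t-conorm [min(1, a+b)]: 0.48

0.48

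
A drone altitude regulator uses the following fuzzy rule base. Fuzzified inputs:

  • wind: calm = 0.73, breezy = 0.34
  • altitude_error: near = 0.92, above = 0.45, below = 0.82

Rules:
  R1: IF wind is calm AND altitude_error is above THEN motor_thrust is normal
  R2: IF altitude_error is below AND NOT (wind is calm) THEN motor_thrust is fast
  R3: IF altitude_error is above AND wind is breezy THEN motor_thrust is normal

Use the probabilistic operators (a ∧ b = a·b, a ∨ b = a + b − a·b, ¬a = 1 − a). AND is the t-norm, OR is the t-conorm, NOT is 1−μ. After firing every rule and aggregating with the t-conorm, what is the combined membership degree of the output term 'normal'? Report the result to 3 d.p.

R1: calm=0.73, above=0.45; AND[a·b] → w = 0.3285
R2: below=0.82, ¬calm=1−0.73=0.27; AND[a·b] → w = 0.2214
R3: above=0.45, breezy=0.34; AND[a·b] → w = 0.1530
Rules with consequent 'normal': {R1, R3} → strengths 0.3285, 0.1530
Aggregate via t-conorm [a + b − a·b]: 0.4312

0.431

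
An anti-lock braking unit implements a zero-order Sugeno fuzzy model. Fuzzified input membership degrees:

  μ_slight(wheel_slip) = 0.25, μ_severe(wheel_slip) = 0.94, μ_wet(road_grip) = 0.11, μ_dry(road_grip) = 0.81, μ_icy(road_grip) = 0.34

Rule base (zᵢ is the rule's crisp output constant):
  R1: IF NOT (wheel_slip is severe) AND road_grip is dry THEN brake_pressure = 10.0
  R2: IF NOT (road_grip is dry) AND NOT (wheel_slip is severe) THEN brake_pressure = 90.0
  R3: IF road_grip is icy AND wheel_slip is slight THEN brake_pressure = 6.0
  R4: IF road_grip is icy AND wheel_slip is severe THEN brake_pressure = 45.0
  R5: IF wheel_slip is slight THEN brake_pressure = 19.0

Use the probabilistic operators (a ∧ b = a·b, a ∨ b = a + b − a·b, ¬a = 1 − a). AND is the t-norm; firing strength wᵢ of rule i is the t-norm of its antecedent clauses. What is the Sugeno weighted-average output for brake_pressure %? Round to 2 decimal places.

29.60

R1 (z=10.0): ¬severe=1−0.94=0.06, dry=0.81; AND[a·b] → w = 0.0486
R2 (z=90.0): ¬dry=1−0.81=0.19, ¬severe=1−0.94=0.06; AND[a·b] → w = 0.0114
R3 (z=6.0): icy=0.34, slight=0.25; AND[a·b] → w = 0.0850
R4 (z=45.0): icy=0.34, severe=0.94; AND[a·b] → w = 0.3196
R5 (z=19.0): slight=0.25 → w = 0.2500
Weighted average = (0.0486·10.0 + 0.0114·90.0 + 0.0850·6.0 + 0.3196·45.0 + 0.2500·19.0) / (0.0486 + 0.0114 + 0.0850 + 0.3196 + 0.2500)
  = 21.1540 / 0.7146 = 29.60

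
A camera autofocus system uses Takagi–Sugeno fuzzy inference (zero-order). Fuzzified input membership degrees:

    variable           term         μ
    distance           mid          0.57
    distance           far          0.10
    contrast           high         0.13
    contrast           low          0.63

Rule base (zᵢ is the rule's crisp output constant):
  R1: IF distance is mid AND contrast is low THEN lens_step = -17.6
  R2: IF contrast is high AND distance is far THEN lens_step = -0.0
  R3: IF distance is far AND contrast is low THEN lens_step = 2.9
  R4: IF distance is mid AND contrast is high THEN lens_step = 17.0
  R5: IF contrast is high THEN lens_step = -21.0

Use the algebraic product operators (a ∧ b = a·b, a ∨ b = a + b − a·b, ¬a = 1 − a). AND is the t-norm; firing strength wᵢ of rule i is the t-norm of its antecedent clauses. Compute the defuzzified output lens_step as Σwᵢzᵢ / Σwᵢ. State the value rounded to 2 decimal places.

-11.90

R1 (z=-17.6): mid=0.57, low=0.63; AND[a·b] → w = 0.3591
R2 (z=-0.0): high=0.13, far=0.10; AND[a·b] → w = 0.0130
R3 (z=2.9): far=0.10, low=0.63; AND[a·b] → w = 0.0630
R4 (z=17.0): mid=0.57, high=0.13; AND[a·b] → w = 0.0741
R5 (z=-21.0): high=0.13 → w = 0.1300
Weighted average = (0.3591·-17.6 + 0.0130·-0.0 + 0.0630·2.9 + 0.0741·17.0 + 0.1300·-21.0) / (0.3591 + 0.0130 + 0.0630 + 0.0741 + 0.1300)
  = -7.6078 / 0.6392 = -11.90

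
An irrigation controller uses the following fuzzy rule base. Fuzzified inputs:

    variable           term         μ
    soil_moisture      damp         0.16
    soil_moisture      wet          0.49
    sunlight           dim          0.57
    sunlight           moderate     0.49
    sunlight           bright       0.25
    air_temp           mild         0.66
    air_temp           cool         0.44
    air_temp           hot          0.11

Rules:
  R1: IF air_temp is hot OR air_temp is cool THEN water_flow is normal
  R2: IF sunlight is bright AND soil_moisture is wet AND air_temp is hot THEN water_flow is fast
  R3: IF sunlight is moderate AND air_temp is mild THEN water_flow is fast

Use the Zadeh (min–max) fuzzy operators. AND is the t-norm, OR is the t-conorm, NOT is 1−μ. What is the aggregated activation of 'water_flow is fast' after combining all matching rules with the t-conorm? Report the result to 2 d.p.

0.49

R1: hot=0.11, cool=0.44; OR[max(a, b)] → w = 0.44
R2: bright=0.25, wet=0.49, hot=0.11; AND[min(a, b)] → w = 0.11
R3: moderate=0.49, mild=0.66; AND[min(a, b)] → w = 0.49
Rules with consequent 'fast': {R2, R3} → strengths 0.11, 0.49
Aggregate via t-conorm [max(a, b)]: 0.49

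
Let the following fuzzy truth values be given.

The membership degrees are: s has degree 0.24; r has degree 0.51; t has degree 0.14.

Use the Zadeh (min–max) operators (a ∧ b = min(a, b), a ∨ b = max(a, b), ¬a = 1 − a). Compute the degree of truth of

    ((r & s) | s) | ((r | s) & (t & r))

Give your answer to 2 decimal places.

0.24

r & s = min(a, b) on (0.51, 0.24) = 0.24
(r & s) | s = max(a, b) on (0.24, 0.24) = 0.24
r | s = max(a, b) on (0.51, 0.24) = 0.51
t & r = min(a, b) on (0.14, 0.51) = 0.14
(r | s) & (t & r) = min(a, b) on (0.51, 0.14) = 0.14
((r & s) | s) | ((r | s) & (t & r)) = max(a, b) on (0.24, 0.14) = 0.24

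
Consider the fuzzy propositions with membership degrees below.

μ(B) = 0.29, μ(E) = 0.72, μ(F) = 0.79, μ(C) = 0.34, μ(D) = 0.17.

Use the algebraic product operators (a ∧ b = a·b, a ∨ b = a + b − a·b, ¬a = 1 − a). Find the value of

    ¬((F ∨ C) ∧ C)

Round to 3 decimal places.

F ∨ C = a + b − a·b on (0.7900, 0.3400) = 0.8614
(F ∨ C) ∧ C = a·b on (0.8614, 0.3400) = 0.2929
¬((F ∨ C) ∧ C) = 1 − 0.2929 = 0.7071

0.707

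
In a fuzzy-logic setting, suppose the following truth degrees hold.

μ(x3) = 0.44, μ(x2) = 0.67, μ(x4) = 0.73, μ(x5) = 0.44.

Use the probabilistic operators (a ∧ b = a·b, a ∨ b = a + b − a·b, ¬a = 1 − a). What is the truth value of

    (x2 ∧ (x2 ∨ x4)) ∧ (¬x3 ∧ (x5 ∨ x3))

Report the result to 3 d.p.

x2 ∨ x4 = a + b − a·b on (0.6700, 0.7300) = 0.9109
x2 ∧ (x2 ∨ x4) = a·b on (0.6700, 0.9109) = 0.6103
¬x3 = 1 − 0.4400 = 0.5600
x5 ∨ x3 = a + b − a·b on (0.4400, 0.4400) = 0.6864
¬x3 ∧ (x5 ∨ x3) = a·b on (0.5600, 0.6864) = 0.3844
(x2 ∧ (x2 ∨ x4)) ∧ (¬x3 ∧ (x5 ∨ x3)) = a·b on (0.6103, 0.3844) = 0.2346

0.235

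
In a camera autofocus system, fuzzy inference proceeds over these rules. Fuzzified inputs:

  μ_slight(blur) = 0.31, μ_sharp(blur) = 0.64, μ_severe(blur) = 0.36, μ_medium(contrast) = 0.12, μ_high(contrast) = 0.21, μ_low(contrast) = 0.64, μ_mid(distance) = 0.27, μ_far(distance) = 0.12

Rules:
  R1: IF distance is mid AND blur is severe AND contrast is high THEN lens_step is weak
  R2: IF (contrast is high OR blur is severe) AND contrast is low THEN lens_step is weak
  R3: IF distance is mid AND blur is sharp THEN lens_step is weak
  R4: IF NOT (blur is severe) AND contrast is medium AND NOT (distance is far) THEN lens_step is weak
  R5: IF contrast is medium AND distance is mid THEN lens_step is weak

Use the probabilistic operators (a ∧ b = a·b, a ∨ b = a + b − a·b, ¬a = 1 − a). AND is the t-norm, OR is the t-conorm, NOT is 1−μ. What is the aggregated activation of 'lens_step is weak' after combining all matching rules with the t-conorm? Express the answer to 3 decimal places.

0.500

R1: mid=0.27, severe=0.36, high=0.21; AND[a·b] → w = 0.0204
R2: (high=0.21 OR severe=0.36) = 0.4944; AND[a·b] with low=0.64 → w = 0.3164
R3: mid=0.27, sharp=0.64; AND[a·b] → w = 0.1728
R4: ¬severe=1−0.36=0.64, medium=0.12, ¬far=1−0.12=0.88; AND[a·b] → w = 0.0676
R5: medium=0.12, mid=0.27; AND[a·b] → w = 0.0324
Rules with consequent 'weak': {R1, R2, R3, R4, R5} → strengths 0.0204, 0.3164, 0.1728, 0.0676, 0.0324
Aggregate via t-conorm [a + b − a·b]: 0.5003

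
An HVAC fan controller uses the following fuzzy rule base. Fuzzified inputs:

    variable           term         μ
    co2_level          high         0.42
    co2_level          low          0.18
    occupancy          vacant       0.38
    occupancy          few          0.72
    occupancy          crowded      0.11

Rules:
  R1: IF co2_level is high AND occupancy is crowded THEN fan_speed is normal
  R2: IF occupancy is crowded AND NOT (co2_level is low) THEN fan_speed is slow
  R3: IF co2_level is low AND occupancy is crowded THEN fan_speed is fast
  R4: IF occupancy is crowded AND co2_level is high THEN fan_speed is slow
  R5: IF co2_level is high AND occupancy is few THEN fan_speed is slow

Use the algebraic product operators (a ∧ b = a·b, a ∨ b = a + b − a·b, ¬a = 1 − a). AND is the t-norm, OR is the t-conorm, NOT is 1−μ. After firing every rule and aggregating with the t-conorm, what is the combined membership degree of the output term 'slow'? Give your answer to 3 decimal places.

0.395

R1: high=0.42, crowded=0.11; AND[a·b] → w = 0.0462
R2: crowded=0.11, ¬low=1−0.18=0.82; AND[a·b] → w = 0.0902
R3: low=0.18, crowded=0.11; AND[a·b] → w = 0.0198
R4: crowded=0.11, high=0.42; AND[a·b] → w = 0.0462
R5: high=0.42, few=0.72; AND[a·b] → w = 0.3024
Rules with consequent 'slow': {R2, R4, R5} → strengths 0.0902, 0.0462, 0.3024
Aggregate via t-conorm [a + b − a·b]: 0.3946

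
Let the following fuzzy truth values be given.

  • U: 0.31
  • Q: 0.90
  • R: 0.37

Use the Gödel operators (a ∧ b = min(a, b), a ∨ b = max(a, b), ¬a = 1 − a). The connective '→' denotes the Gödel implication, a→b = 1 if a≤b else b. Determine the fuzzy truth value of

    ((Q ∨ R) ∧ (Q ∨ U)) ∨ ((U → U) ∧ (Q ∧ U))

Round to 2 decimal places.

Q ∨ R = max(a, b) on (0.90, 0.37) = 0.90
Q ∨ U = max(a, b) on (0.90, 0.31) = 0.90
(Q ∨ R) ∧ (Q ∨ U) = min(a, b) on (0.90, 0.90) = 0.90
U → U  [Gödel: 1 if a≤b else b] with a=0.31, b=0.31 → 1.00
Q ∧ U = min(a, b) on (0.90, 0.31) = 0.31
(U → U) ∧ (Q ∧ U) = min(a, b) on (1.00, 0.31) = 0.31
((Q ∨ R) ∧ (Q ∨ U)) ∨ ((U → U) ∧ (Q ∧ U)) = max(a, b) on (0.90, 0.31) = 0.90

0.90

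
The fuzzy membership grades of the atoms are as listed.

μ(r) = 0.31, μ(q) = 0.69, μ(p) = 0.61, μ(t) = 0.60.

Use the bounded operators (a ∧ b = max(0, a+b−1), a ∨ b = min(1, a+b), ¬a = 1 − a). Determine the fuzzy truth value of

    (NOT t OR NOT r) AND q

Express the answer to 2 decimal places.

0.69

NOT t = 1 − 0.60 = 0.40
NOT r = 1 − 0.31 = 0.69
NOT t OR NOT r = min(1, a+b) on (0.40, 0.69) = 1.00
(NOT t OR NOT r) AND q = max(0, a+b−1) on (1.00, 0.69) = 0.69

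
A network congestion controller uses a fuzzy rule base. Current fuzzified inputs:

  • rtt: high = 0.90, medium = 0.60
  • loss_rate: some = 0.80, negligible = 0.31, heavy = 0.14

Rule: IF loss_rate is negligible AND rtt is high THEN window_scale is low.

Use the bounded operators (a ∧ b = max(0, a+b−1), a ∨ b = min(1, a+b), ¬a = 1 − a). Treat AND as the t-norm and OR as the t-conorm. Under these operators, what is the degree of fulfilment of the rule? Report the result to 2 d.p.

firing strength: negligible=0.31, high=0.90; AND[max(0, a+b−1)] → w = 0.21

0.21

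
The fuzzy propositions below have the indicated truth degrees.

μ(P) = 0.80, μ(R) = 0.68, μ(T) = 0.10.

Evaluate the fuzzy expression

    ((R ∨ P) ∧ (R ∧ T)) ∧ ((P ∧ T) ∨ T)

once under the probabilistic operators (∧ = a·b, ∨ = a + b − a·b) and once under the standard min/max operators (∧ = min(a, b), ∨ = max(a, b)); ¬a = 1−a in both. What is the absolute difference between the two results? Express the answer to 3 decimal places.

0.089

Under probabilistic:
  R ∨ P = a + b − a·b on (0.6800, 0.8000) = 0.9360
  R ∧ T = a·b on (0.6800, 0.1000) = 0.0680
  (R ∨ P) ∧ (R ∧ T) = a·b on (0.9360, 0.0680) = 0.0636
  P ∧ T = a·b on (0.8000, 0.1000) = 0.0800
  (P ∧ T) ∨ T = a + b − a·b on (0.0800, 0.1000) = 0.1720
  ((R ∨ P) ∧ (R ∧ T)) ∧ ((P ∧ T) ∨ T) = a·b on (0.0636, 0.1720) = 0.0109
  → value = 0.0109
Under standard min/max:
  R ∨ P = max(a, b) on (0.68, 0.80) = 0.80
  R ∧ T = min(a, b) on (0.68, 0.10) = 0.10
  (R ∨ P) ∧ (R ∧ T) = min(a, b) on (0.80, 0.10) = 0.10
  P ∧ T = min(a, b) on (0.80, 0.10) = 0.10
  (P ∧ T) ∨ T = max(a, b) on (0.10, 0.10) = 0.10
  ((R ∨ P) ∧ (R ∧ T)) ∧ ((P ∧ T) ∨ T) = min(a, b) on (0.10, 0.10) = 0.10
  → value = 0.1000
|0.0109 − 0.1000| = 0.089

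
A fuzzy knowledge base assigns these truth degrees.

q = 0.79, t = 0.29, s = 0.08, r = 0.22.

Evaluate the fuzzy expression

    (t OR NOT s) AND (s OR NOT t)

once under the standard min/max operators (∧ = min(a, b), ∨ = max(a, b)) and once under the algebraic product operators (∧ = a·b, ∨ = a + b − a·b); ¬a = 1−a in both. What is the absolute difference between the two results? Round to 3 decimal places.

Under standard min/max:
  NOT s = 1 − 0.08 = 0.92
  t OR NOT s = max(a, b) on (0.29, 0.92) = 0.92
  NOT t = 1 − 0.29 = 0.71
  s OR NOT t = max(a, b) on (0.08, 0.71) = 0.71
  (t OR NOT s) AND (s OR NOT t) = min(a, b) on (0.92, 0.71) = 0.71
  → value = 0.7100
Under algebraic product:
  NOT s = 1 − 0.0800 = 0.9200
  t OR NOT s = a + b − a·b on (0.2900, 0.9200) = 0.9432
  NOT t = 1 − 0.2900 = 0.7100
  s OR NOT t = a + b − a·b on (0.0800, 0.7100) = 0.7332
  (t OR NOT s) AND (s OR NOT t) = a·b on (0.9432, 0.7332) = 0.6916
  → value = 0.6916
|0.7100 − 0.6916| = 0.018

0.018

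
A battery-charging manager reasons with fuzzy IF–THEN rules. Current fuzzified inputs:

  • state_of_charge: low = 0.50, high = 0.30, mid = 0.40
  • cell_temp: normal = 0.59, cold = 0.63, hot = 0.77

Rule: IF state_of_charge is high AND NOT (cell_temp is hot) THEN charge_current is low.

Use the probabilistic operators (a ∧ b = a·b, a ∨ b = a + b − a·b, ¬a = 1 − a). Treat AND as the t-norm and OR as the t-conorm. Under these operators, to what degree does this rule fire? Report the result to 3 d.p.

firing strength: high=0.30, ¬hot=1−0.77=0.23; AND[a·b] → w = 0.0690

0.069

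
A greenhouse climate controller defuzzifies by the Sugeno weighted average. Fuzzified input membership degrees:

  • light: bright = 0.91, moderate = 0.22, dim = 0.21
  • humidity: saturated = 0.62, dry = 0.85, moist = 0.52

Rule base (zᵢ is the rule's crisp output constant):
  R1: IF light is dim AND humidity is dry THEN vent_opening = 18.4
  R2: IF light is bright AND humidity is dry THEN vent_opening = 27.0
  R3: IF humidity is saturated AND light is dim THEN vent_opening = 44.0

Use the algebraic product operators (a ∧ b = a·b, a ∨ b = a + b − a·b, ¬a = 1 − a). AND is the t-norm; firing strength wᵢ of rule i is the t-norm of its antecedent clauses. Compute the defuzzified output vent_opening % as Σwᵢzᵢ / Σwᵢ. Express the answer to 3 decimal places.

27.627

R1 (z=18.4): dim=0.21, dry=0.85; AND[a·b] → w = 0.1785
R2 (z=27.0): bright=0.91, dry=0.85; AND[a·b] → w = 0.7735
R3 (z=44.0): saturated=0.62, dim=0.21; AND[a·b] → w = 0.1302
Weighted average = (0.1785·18.4 + 0.7735·27.0 + 0.1302·44.0) / (0.1785 + 0.7735 + 0.1302)
  = 29.8977 / 1.0822 = 27.627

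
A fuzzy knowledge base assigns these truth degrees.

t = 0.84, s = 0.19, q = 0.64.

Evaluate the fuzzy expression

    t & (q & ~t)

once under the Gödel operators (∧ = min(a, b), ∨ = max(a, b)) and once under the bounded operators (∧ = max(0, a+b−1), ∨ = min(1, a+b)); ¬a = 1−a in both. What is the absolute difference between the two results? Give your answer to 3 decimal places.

0.160

Under Gödel:
  ~t = 1 − 0.84 = 0.16
  q & ~t = min(a, b) on (0.64, 0.16) = 0.16
  t & (q & ~t) = min(a, b) on (0.84, 0.16) = 0.16
  → value = 0.1600
Under bounded:
  ~t = 1 − 0.84 = 0.16
  q & ~t = max(0, a+b−1) on (0.64, 0.16) = 0.00
  t & (q & ~t) = max(0, a+b−1) on (0.84, 0.00) = 0.00
  → value = 0.0000
|0.1600 − 0.0000| = 0.160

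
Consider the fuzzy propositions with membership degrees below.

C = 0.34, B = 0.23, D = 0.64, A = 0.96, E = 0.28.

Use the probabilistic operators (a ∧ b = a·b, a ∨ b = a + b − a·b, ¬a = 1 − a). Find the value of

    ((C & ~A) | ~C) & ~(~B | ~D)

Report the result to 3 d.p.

0.098

~A = 1 − 0.9600 = 0.0400
C & ~A = a·b on (0.3400, 0.0400) = 0.0136
~C = 1 − 0.3400 = 0.6600
(C & ~A) | ~C = a + b − a·b on (0.0136, 0.6600) = 0.6646
~B = 1 − 0.2300 = 0.7700
~D = 1 − 0.6400 = 0.3600
~B | ~D = a + b − a·b on (0.7700, 0.3600) = 0.8528
~(~B | ~D) = 1 − 0.8528 = 0.1472
((C & ~A) | ~C) & ~(~B | ~D) = a·b on (0.6646, 0.1472) = 0.0978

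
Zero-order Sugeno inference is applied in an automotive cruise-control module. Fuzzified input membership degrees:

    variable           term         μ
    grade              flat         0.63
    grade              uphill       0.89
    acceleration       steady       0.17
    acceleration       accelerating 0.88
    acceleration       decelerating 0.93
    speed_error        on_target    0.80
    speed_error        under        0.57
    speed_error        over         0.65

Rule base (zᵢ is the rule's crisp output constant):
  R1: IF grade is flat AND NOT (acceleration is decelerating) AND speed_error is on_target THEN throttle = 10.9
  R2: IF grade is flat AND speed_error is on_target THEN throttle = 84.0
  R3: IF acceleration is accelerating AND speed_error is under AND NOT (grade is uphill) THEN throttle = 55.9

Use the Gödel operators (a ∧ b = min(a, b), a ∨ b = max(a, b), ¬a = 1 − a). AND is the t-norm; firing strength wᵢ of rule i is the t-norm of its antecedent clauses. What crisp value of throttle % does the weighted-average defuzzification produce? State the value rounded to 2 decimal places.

R1 (z=10.9): flat=0.63, ¬decelerating=1−0.93=0.07, on_target=0.80; AND[min(a, b)] → w = 0.07
R2 (z=84.0): flat=0.63, on_target=0.80; AND[min(a, b)] → w = 0.63
R3 (z=55.9): accelerating=0.88, under=0.57, ¬uphill=1−0.89=0.11; AND[min(a, b)] → w = 0.11
Weighted average = (0.07·10.9 + 0.63·84.0 + 0.11·55.9) / (0.07 + 0.63 + 0.11)
  = 59.8320 / 0.8100 = 73.87

73.87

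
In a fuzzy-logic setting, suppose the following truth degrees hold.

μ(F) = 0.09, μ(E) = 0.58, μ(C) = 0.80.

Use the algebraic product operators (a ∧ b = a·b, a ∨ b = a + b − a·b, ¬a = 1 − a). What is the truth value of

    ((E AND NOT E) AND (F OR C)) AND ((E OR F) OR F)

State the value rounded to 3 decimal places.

NOT E = 1 − 0.5800 = 0.4200
E AND NOT E = a·b on (0.5800, 0.4200) = 0.2436
F OR C = a + b − a·b on (0.0900, 0.8000) = 0.8180
(E AND NOT E) AND (F OR C) = a·b on (0.2436, 0.8180) = 0.1993
E OR F = a + b − a·b on (0.5800, 0.0900) = 0.6178
(E OR F) OR F = a + b − a·b on (0.6178, 0.0900) = 0.6522
((E AND NOT E) AND (F OR C)) AND ((E OR F) OR F) = a·b on (0.1993, 0.6522) = 0.1300

0.130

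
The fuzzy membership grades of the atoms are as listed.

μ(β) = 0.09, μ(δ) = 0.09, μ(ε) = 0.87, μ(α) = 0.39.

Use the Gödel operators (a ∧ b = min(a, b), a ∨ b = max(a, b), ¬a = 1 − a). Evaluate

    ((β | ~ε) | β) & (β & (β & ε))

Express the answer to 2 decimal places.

0.09

~ε = 1 − 0.87 = 0.13
β | ~ε = max(a, b) on (0.09, 0.13) = 0.13
(β | ~ε) | β = max(a, b) on (0.13, 0.09) = 0.13
β & ε = min(a, b) on (0.09, 0.87) = 0.09
β & (β & ε) = min(a, b) on (0.09, 0.09) = 0.09
((β | ~ε) | β) & (β & (β & ε)) = min(a, b) on (0.13, 0.09) = 0.09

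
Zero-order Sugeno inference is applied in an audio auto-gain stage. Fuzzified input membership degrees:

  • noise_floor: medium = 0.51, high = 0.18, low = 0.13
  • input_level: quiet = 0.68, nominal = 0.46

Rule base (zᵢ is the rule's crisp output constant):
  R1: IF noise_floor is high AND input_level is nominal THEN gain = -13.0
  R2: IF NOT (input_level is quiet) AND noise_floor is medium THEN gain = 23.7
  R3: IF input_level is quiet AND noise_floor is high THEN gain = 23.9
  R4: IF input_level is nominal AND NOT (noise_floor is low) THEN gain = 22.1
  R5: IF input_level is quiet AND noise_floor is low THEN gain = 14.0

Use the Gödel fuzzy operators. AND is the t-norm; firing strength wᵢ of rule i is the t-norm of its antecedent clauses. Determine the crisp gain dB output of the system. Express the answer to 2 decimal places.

R1 (z=-13.0): high=0.18, nominal=0.46; AND[min(a, b)] → w = 0.18
R2 (z=23.7): ¬quiet=1−0.68=0.32, medium=0.51; AND[min(a, b)] → w = 0.32
R3 (z=23.9): quiet=0.68, high=0.18; AND[min(a, b)] → w = 0.18
R4 (z=22.1): nominal=0.46, ¬low=1−0.13=0.87; AND[min(a, b)] → w = 0.46
R5 (z=14.0): quiet=0.68, low=0.13; AND[min(a, b)] → w = 0.13
Weighted average = (0.18·-13.0 + 0.32·23.7 + 0.18·23.9 + 0.46·22.1 + 0.13·14.0) / (0.18 + 0.32 + 0.18 + 0.46 + 0.13)
  = 21.5320 / 1.2700 = 16.95

16.95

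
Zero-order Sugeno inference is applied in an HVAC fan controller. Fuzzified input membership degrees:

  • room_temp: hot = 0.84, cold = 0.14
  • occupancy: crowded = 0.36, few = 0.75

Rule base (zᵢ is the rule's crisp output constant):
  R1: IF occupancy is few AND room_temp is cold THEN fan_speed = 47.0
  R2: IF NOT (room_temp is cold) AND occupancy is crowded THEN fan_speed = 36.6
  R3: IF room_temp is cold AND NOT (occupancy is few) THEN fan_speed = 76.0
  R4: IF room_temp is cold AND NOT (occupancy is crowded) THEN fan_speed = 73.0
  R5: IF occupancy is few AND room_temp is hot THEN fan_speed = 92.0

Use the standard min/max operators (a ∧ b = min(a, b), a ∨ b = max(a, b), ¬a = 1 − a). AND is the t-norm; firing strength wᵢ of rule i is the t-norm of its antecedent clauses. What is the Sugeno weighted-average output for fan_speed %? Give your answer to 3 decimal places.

R1 (z=47.0): few=0.75, cold=0.14; AND[min(a, b)] → w = 0.14
R2 (z=36.6): ¬cold=1−0.14=0.86, crowded=0.36; AND[min(a, b)] → w = 0.36
R3 (z=76.0): cold=0.14, ¬few=1−0.75=0.25; AND[min(a, b)] → w = 0.14
R4 (z=73.0): cold=0.14, ¬crowded=1−0.36=0.64; AND[min(a, b)] → w = 0.14
R5 (z=92.0): few=0.75, hot=0.84; AND[min(a, b)] → w = 0.75
Weighted average = (0.14·47.0 + 0.36·36.6 + 0.14·76.0 + 0.14·73.0 + 0.75·92.0) / (0.14 + 0.36 + 0.14 + 0.14 + 0.75)
  = 109.6160 / 1.5300 = 71.644

71.644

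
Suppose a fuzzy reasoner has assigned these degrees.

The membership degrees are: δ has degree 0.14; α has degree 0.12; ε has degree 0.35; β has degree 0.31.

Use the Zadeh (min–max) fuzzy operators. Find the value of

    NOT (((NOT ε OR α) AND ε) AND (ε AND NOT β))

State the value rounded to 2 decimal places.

NOT ε = 1 − 0.35 = 0.65
NOT ε OR α = max(a, b) on (0.65, 0.12) = 0.65
(NOT ε OR α) AND ε = min(a, b) on (0.65, 0.35) = 0.35
NOT β = 1 − 0.31 = 0.69
ε AND NOT β = min(a, b) on (0.35, 0.69) = 0.35
((NOT ε OR α) AND ε) AND (ε AND NOT β) = min(a, b) on (0.35, 0.35) = 0.35
NOT (((NOT ε OR α) AND ε) AND (ε AND NOT β)) = 1 − 0.35 = 0.65

0.65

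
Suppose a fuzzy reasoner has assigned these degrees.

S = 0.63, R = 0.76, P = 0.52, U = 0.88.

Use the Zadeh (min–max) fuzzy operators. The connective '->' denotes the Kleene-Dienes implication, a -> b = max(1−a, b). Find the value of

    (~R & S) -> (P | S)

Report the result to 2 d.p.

0.76

~R = 1 − 0.76 = 0.24
~R & S = min(a, b) on (0.24, 0.63) = 0.24
P | S = max(a, b) on (0.52, 0.63) = 0.63
(~R & S) -> (P | S)  [Kleene-Dienes: max(1−a, b)] with a=0.24, b=0.63 → 0.76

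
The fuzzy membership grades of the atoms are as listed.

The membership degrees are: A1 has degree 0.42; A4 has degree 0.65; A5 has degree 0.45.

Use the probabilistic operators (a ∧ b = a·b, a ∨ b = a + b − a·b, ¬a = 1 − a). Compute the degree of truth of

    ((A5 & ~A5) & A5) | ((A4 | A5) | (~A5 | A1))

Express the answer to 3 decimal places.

0.955

~A5 = 1 − 0.4500 = 0.5500
A5 & ~A5 = a·b on (0.4500, 0.5500) = 0.2475
(A5 & ~A5) & A5 = a·b on (0.2475, 0.4500) = 0.1114
A4 | A5 = a + b − a·b on (0.6500, 0.4500) = 0.8075
~A5 = 1 − 0.4500 = 0.5500
~A5 | A1 = a + b − a·b on (0.5500, 0.4200) = 0.7390
(A4 | A5) | (~A5 | A1) = a + b − a·b on (0.8075, 0.7390) = 0.9498
((A5 & ~A5) & A5) | ((A4 | A5) | (~A5 | A1)) = a + b − a·b on (0.1114, 0.9498) = 0.9554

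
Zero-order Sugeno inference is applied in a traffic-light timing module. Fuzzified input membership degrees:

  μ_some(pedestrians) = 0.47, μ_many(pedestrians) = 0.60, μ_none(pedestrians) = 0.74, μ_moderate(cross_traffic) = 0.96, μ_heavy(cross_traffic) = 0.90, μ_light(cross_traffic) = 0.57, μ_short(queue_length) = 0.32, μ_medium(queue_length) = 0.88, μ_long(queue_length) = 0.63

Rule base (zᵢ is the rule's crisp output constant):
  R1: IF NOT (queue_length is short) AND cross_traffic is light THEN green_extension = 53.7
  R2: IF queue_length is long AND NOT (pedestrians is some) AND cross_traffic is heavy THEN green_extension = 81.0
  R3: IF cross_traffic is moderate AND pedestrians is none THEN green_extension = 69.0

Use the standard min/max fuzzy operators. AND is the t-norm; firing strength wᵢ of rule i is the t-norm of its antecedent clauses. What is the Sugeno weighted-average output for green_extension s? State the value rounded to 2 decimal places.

67.72

R1 (z=53.7): ¬short=1−0.32=0.68, light=0.57; AND[min(a, b)] → w = 0.57
R2 (z=81.0): long=0.63, ¬some=1−0.47=0.53, heavy=0.90; AND[min(a, b)] → w = 0.53
R3 (z=69.0): moderate=0.96, none=0.74; AND[min(a, b)] → w = 0.74
Weighted average = (0.57·53.7 + 0.53·81.0 + 0.74·69.0) / (0.57 + 0.53 + 0.74)
  = 124.5990 / 1.8400 = 67.72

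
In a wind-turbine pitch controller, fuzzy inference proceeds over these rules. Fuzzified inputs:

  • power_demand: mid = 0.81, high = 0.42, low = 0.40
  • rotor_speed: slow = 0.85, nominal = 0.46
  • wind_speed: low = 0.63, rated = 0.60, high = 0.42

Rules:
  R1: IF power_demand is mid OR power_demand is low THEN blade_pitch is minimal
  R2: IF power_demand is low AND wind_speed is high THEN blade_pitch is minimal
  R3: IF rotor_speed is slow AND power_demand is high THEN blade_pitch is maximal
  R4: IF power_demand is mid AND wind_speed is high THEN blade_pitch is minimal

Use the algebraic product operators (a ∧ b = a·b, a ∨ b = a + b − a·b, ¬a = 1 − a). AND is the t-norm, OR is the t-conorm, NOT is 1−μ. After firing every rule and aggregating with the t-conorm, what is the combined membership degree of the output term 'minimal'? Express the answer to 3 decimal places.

R1: mid=0.81, low=0.40; OR[a + b − a·b] → w = 0.8860
R2: low=0.40, high=0.42; AND[a·b] → w = 0.1680
R3: slow=0.85, high=0.42; AND[a·b] → w = 0.3570
R4: mid=0.81, high=0.42; AND[a·b] → w = 0.3402
Rules with consequent 'minimal': {R1, R2, R4} → strengths 0.8860, 0.1680, 0.3402
Aggregate via t-conorm [a + b − a·b]: 0.9374

0.937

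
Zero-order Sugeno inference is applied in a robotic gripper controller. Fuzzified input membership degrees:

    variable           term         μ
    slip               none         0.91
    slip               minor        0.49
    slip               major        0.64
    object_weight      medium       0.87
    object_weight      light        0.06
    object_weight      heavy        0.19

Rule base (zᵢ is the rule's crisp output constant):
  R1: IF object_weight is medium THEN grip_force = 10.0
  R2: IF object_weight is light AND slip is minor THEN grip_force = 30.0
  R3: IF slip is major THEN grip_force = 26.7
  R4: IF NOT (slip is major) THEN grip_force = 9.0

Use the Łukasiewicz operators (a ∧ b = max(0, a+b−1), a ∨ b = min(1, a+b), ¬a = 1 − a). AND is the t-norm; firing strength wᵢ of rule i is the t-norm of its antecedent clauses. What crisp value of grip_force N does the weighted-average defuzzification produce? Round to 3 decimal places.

R1 (z=10.0): medium=0.87 → w = 0.87
R2 (z=30.0): light=0.06, minor=0.49; AND[max(0, a+b−1)] → w = 0.00
R3 (z=26.7): major=0.64 → w = 0.64
R4 (z=9.0): ¬major=1−0.64=0.36 → w = 0.36
Weighted average = (0.87·10.0 + 0.00·30.0 + 0.64·26.7 + 0.36·9.0) / (0.87 + 0.00 + 0.64 + 0.36)
  = 29.0280 / 1.8700 = 15.523

15.523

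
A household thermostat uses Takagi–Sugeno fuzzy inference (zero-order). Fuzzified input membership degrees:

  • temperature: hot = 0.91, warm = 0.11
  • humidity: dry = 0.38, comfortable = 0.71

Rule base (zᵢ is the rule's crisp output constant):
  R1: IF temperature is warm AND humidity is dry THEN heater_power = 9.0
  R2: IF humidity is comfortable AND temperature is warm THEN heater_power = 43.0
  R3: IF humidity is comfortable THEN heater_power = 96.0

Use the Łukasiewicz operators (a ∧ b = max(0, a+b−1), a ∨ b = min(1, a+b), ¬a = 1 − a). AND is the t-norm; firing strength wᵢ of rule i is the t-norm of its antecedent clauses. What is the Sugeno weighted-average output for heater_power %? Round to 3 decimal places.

R1 (z=9.0): warm=0.11, dry=0.38; AND[max(0, a+b−1)] → w = 0.00
R2 (z=43.0): comfortable=0.71, warm=0.11; AND[max(0, a+b−1)] → w = 0.00
R3 (z=96.0): comfortable=0.71 → w = 0.71
Weighted average = (0.00·9.0 + 0.00·43.0 + 0.71·96.0) / (0.00 + 0.00 + 0.71)
  = 68.1600 / 0.7100 = 96.000

96.000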